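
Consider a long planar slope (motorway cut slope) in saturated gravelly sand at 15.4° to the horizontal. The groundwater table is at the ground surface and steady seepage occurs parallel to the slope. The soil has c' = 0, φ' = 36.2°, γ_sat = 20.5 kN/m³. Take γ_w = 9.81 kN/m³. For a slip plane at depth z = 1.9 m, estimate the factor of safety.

With seepage parallel to the slope and the water table at the surface, the effective normal stress on the slip plane uses the buoyant unit weight γ' = γ_sat − γ_w while the driving shear stress uses γ_sat:
FS = [c' + γ' z cos²β tanφ'] / [γ_sat z sinβ cosβ]
(For c' = 0 this reduces to FS = (γ'/γ_sat)·tanφ'/tanβ.)
γ' = 20.5 − 9.81 = 10.69 kN/m³
Numerator = 0.0 + 10.69·1.9·cos²15.4°·tan36.2° = 0.0 + 10.69·1.9·0.9295·0.7319 = 13.817 kPa
Denominator = 20.5·1.9·sin15.4°·cos15.4° = 20.5·1.9·0.2656·0.9641 = 9.972 kPa
FS = 13.817 / 9.972 = 1.386

FS = 1.39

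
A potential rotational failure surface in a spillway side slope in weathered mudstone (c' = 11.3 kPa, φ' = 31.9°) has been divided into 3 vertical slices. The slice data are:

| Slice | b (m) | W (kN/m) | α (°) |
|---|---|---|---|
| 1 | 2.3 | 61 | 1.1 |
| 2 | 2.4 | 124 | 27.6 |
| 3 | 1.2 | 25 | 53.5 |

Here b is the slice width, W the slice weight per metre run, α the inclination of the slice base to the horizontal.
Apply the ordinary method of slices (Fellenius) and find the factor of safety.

Ordinary method of slices: FS = Σ[c'·Δl_i + (W_i cosα_i)·tanφ'] / Σ W_i sinα_i, with Δl_i = b_i / cosα_i.
Slice 1: Δl = 2.3/cos1.1° = 2.300 m; N'_1 = 61·cos1.1° = 61.0; c'Δl = 25.99; W sinα = 1.2
Slice 2: Δl = 2.4/cos27.6° = 2.708 m; N'_2 = 124·cos27.6° = 109.9; c'Δl = 30.60; W sinα = 57.4
Slice 3: Δl = 1.2/cos53.5° = 2.017 m; N'_3 = 25·cos53.5° = 14.9; c'Δl = 22.80; W sinα = 20.1
Σc'Δl = 79.4 kN/m; ΣN' = 185.7 kN/m; ΣW sinα = 78.7 kN/m
Resisting = 79.4 + 185.7·tan31.9° = 79.4 + 115.6 = 195.0 kN/m
FS = 195.0 / 78.7 = 2.477

FS = 2.48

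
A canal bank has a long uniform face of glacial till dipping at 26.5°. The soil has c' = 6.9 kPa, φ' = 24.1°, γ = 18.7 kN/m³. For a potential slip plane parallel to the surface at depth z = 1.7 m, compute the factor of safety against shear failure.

For an infinite slope with a slip plane parallel to the surface (no pore pressure): FS = [c' + γz cos²β tanφ'] / [γz sinβ cosβ].
γz = 18.7·1.7 = 31.79 kN/m²
Numerator = 6.9 + 31.79·cos²26.5°·tan24.1° = 6.9 + 31.79·0.8009·0.4473 = 18.289 kPa
Denominator = 31.79·sin26.5°·cos26.5° = 31.79·0.4462·0.8949 = 12.694 kPa
FS = 18.289 / 12.694 = 1.441

FS = 1.44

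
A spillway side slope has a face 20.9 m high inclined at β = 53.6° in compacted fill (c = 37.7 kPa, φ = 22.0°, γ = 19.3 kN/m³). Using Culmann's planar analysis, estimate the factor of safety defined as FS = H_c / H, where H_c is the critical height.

H_c = (4c/γ) · sinβ cosφ / [1 − cos(β − φ)]
    = (4·37.7/19.3) · sin53.6°·cos22.0° / [1 − cos31.6°]
    = 7.813 · 0.7463 / 0.1483 = 39.33 m
FS = H_c / H = 39.33 / 20.9 = 1.882

FS = 1.88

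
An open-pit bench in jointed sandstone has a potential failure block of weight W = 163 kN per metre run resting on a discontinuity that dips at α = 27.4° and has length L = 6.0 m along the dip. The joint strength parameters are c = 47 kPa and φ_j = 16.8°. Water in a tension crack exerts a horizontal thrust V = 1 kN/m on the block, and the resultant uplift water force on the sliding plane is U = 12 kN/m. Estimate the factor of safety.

FS = 4.24

Resolving the block weight along and normal to the plane and applying the Mohr–Coulomb strength on the joint:
N' = W cosα − U − V sinα = 163·cos27.4° − 12 − 1·sin27.4° = 132.3 kN/m
Driving force T = W sinα + V cosα = 163·sin27.4° + 1·cos27.4° = 75.9 kN/m
Resisting force R = c·L + N'·tanφ_j = 47·6.0 + 132.3·tan16.8° = 282.0 + 39.9 = 321.9 kN/m
FS = R / T = 321.9 / 75.9 = 4.241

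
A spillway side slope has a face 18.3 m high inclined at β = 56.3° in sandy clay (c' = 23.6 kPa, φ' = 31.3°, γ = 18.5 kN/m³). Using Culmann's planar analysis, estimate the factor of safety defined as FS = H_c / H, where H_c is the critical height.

FS = 2.12

H_c = (4c'/γ) · sinβ cosφ' / [1 − cos(β − φ')]
    = (4·23.6/18.5) · sin56.3°·cos31.3° / [1 − cos25.0°]
    = 5.103 · 0.7109 / 0.0937 = 38.72 m
FS = H_c / H = 38.72 / 18.3 = 2.116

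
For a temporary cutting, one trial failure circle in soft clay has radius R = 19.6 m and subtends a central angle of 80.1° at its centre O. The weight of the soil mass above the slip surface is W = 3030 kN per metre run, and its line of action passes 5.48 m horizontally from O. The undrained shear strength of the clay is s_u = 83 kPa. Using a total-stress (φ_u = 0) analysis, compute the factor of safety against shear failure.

FS = 2.68

Taking moments about the centre O, the resisting moment is provided by the undrained shear strength acting along the arc:
Arc length L_a = R·θ = 19.6·(80.1°·π/180) = 19.6·1.3980 = 27.40 m
M_R = s_u·L_a·R = 83·27.40·19.6 = 44575.9 kN·m/m
M_D = W·d = 3030·5.48 = 16604.4 kN·m/m
FS = M_R / M_D = 44575.9 / 16604.4 = 2.685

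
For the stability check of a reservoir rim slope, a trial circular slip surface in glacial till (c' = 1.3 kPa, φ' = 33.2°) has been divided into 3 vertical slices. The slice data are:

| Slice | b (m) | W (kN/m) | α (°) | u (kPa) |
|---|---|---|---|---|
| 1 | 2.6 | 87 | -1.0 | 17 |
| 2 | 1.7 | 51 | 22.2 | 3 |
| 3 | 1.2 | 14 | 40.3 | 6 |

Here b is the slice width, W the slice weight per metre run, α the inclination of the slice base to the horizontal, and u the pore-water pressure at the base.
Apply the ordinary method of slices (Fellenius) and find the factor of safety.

FS = 2.38

Ordinary method of slices: FS = Σ[c'·Δl_i + (W_i cosα_i − u_i·Δl_i)·tanφ'] / Σ W_i sinα_i, with Δl_i = b_i / cosα_i.
Slice 1: Δl = 2.6/cos(-1.0°) = 2.600 m; N'_1 = 87·cos(-1.0°) − 17·2.600 = 42.8; c'Δl = 3.38; W sinα = -1.5
Slice 2: Δl = 1.7/cos22.2° = 1.836 m; N'_2 = 51·cos22.2° − 3·1.836 = 41.7; c'Δl = 2.39; W sinα = 19.3
Slice 3: Δl = 1.2/cos40.3° = 1.573 m; N'_3 = 14·cos40.3° − 6·1.573 = 1.2; c'Δl = 2.05; W sinα = 9.1
Σc'Δl = 7.8 kN/m; ΣN' = 85.7 kN/m; ΣW sinα = 26.8 kN/m
Resisting = 7.8 + 85.7·tan33.2° = 7.8 + 56.1 = 63.9 kN/m
FS = 63.9 / 26.8 = 2.384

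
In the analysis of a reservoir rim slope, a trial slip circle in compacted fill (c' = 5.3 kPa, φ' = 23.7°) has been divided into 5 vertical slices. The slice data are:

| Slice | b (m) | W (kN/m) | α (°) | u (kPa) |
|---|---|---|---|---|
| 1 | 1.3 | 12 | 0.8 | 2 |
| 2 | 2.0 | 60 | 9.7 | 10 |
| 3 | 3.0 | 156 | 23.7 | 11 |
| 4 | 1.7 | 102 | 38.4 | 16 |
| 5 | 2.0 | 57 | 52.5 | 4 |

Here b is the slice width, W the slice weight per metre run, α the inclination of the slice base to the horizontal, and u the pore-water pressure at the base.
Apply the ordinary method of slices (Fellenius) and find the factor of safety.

Ordinary method of slices: FS = Σ[c'·Δl_i + (W_i cosα_i − u_i·Δl_i)·tanφ'] / Σ W_i sinα_i, with Δl_i = b_i / cosα_i.
Slice 1: Δl = 1.3/cos0.8° = 1.300 m; N'_1 = 12·cos0.8° − 2·1.300 = 9.4; c'Δl = 6.89; W sinα = 0.2
Slice 2: Δl = 2.0/cos9.7° = 2.029 m; N'_2 = 60·cos9.7° − 10·2.029 = 38.9; c'Δl = 10.75; W sinα = 10.1
Slice 3: Δl = 3.0/cos23.7° = 3.276 m; N'_3 = 156·cos23.7° − 11·3.276 = 106.8; c'Δl = 17.36; W sinα = 62.7
Slice 4: Δl = 1.7/cos38.4° = 2.169 m; N'_4 = 102·cos38.4° − 16·2.169 = 45.2; c'Δl = 11.50; W sinα = 63.4
Slice 5: Δl = 2.0/cos52.5° = 3.285 m; N'_5 = 57·cos52.5° − 4·3.285 = 21.6; c'Δl = 17.41; W sinα = 45.2
Σc'Δl = 63.9 kN/m; ΣN' = 221.8 kN/m; ΣW sinα = 181.6 kN/m
Resisting = 63.9 + 221.8·tan23.7° = 63.9 + 97.4 = 161.3 kN/m
FS = 161.3 / 181.6 = 0.888

FS = 0.89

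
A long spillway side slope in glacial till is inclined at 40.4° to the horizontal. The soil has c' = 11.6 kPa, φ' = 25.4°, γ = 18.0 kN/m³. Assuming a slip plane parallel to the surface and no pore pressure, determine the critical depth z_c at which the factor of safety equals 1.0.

z_c = 2.95 m

Setting FS = 1.00 in FS = [c' + γz cos²β tanφ'] / [γz sinβ cosβ] and solving for z:
z = c' / [γ cosβ (FS·sinβ − cosβ·tanφ')]
  = 11.6 / [18.0·cos40.4°·(1.00·sin40.4° − cos40.4°·tan25.4°)]
  = 11.6 / [18.0·0.7615·(1.00·0.6481 − 0.7615·0.4748)]
  = 11.6 / 3.9275 = 2.954 m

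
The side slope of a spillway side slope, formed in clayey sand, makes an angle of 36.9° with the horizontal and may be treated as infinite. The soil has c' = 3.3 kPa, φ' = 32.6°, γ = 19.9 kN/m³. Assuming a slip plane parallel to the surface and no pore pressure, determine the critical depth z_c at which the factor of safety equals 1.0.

Setting FS = 1.00 in FS = [c' + γz cos²β tanφ'] / [γz sinβ cosβ] and solving for z:
z = c' / [γ cosβ (FS·sinβ − cosβ·tanφ')]
  = 3.3 / [19.9·cos36.9°·(1.00·sin36.9° − cos36.9°·tan32.6°)]
  = 3.3 / [19.9·0.7997·(1.00·0.6004 − 0.7997·0.6395)]
  = 3.3 / 1.4163 = 2.330 m

z_c = 2.33 m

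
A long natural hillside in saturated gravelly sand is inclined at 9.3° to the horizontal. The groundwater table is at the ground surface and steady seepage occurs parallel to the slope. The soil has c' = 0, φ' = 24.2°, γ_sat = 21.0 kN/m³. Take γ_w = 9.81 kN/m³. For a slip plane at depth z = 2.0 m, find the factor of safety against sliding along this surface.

With seepage parallel to the slope and the water table at the surface, the effective normal stress on the slip plane uses the buoyant unit weight γ' = γ_sat − γ_w while the driving shear stress uses γ_sat:
FS = [c' + γ' z cos²β tanφ'] / [γ_sat z sinβ cosβ]
(For c' = 0 this reduces to FS = (γ'/γ_sat)·tanφ'/tanβ.)
γ' = 21.0 − 9.81 = 11.19 kN/m³
Numerator = 0.0 + 11.19·2.0·cos²9.3°·tan24.2° = 0.0 + 11.19·2.0·0.9739·0.4494 = 9.795 kPa
Denominator = 21.0·2.0·sin9.3°·cos9.3° = 21.0·2.0·0.1616·0.9869 = 6.698 kPa
FS = 9.795 / 6.698 = 1.462

FS = 1.46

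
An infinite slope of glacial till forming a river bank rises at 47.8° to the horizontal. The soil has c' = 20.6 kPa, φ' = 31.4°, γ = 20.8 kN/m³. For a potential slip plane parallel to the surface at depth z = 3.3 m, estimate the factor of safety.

For an infinite slope with a slip plane parallel to the surface (no pore pressure): FS = [c' + γz cos²β tanφ'] / [γz sinβ cosβ].
γz = 20.8·3.3 = 68.64 kN/m²
Numerator = 20.6 + 68.64·cos²47.8°·tan31.4° = 20.6 + 68.64·0.4512·0.6104 = 39.505 kPa
Denominator = 68.64·sin47.8°·cos47.8° = 68.64·0.7408·0.6717 = 34.156 kPa
FS = 39.505 / 34.156 = 1.157

FS = 1.16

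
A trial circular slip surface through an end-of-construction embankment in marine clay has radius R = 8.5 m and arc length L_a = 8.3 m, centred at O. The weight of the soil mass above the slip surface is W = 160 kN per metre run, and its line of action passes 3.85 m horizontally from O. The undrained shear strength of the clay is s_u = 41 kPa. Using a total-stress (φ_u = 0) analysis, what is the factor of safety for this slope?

Taking moments about the centre O, the resisting moment is provided by the undrained shear strength acting along the arc:
M_R = s_u·L_a·R = 41·8.30·8.5 = 2892.6 kN·m/m
M_D = W·d = 160·3.85 = 616.0 kN·m/m
FS = M_R / M_D = 2892.6 / 616.0 = 4.696

FS = 4.70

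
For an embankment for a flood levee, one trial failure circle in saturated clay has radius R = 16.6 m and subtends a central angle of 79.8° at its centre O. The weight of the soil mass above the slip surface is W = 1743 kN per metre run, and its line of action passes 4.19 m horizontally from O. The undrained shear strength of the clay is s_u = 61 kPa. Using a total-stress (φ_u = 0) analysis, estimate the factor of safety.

Taking moments about the centre O, the resisting moment is provided by the undrained shear strength acting along the arc:
Arc length L_a = R·θ = 16.6·(79.8°·π/180) = 16.6·1.3928 = 23.12 m
M_R = s_u·L_a·R = 61·23.12·16.6 = 23411.3 kN·m/m
M_D = W·d = 1743·4.19 = 7303.2 kN·m/m
FS = M_R / M_D = 23411.3 / 7303.2 = 3.206

FS = 3.21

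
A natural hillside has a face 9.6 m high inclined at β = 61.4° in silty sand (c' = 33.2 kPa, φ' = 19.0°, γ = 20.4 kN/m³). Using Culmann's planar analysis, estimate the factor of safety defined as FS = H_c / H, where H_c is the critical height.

H_c = (4c'/γ) · sinβ cosφ' / [1 − cos(β − φ')]
    = (4·33.2/20.4) · sin61.4°·cos19.0° / [1 − cos42.4°]
    = 6.510 · 0.8301 / 0.2615 = 20.66 m
FS = H_c / H = 20.66 / 9.6 = 2.152

FS = 2.15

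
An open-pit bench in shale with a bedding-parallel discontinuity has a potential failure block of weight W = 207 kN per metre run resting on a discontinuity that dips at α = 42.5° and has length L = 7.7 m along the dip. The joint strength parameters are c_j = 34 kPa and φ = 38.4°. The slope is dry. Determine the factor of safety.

FS = 2.74

Resolving the block weight along and normal to the plane and applying the Mohr–Coulomb strength on the joint:
N' = W cosα = 207·cos42.5° = 152.6 kN/m
Driving force T = W sinα = 207·sin42.5° = 139.8 kN/m
Resisting force R = c_j·L + N'·tanφ = 34·7.7 + 152.6·tan38.4° = 261.8 + 121.0 = 382.8 kN/m
FS = R / T = 382.8 / 139.8 = 2.737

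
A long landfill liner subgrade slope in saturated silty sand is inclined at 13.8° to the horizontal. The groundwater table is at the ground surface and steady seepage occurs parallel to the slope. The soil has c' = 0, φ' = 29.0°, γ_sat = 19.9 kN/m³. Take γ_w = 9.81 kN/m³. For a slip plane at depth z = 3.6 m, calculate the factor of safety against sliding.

With seepage parallel to the slope and the water table at the surface, the effective normal stress on the slip plane uses the buoyant unit weight γ' = γ_sat − γ_w while the driving shear stress uses γ_sat:
FS = [c' + γ' z cos²β tanφ'] / [γ_sat z sinβ cosβ]
(For c' = 0 this reduces to FS = (γ'/γ_sat)·tanφ'/tanβ.)
γ' = 19.9 − 9.81 = 10.09 kN/m³
Numerator = 0.0 + 10.09·3.6·cos²13.8°·tan29.0° = 0.0 + 10.09·3.6·0.9431·0.5543 = 18.989 kPa
Denominator = 19.9·3.6·sin13.8°·cos13.8° = 19.9·3.6·0.2385·0.9711 = 16.595 kPa
FS = 18.989 / 16.595 = 1.144

FS = 1.14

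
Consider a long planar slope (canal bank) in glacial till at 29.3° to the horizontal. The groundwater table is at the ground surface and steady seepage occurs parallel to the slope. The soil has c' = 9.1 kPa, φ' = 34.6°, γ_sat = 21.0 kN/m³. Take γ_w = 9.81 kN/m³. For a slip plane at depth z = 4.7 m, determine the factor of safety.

FS = 0.87

With seepage parallel to the slope and the water table at the surface, the effective normal stress on the slip plane uses the buoyant unit weight γ' = γ_sat − γ_w while the driving shear stress uses γ_sat:
FS = [c' + γ' z cos²β tanφ'] / [γ_sat z sinβ cosβ]
γ' = 21.0 − 9.81 = 11.19 kN/m³
Numerator = 9.1 + 11.19·4.7·cos²29.3°·tan34.6° = 9.1 + 11.19·4.7·0.7605·0.6899 = 36.692 kPa
Denominator = 21.0·4.7·sin29.3°·cos29.3° = 21.0·4.7·0.4894·0.8721 = 42.123 kPa
FS = 36.692 / 42.123 = 0.871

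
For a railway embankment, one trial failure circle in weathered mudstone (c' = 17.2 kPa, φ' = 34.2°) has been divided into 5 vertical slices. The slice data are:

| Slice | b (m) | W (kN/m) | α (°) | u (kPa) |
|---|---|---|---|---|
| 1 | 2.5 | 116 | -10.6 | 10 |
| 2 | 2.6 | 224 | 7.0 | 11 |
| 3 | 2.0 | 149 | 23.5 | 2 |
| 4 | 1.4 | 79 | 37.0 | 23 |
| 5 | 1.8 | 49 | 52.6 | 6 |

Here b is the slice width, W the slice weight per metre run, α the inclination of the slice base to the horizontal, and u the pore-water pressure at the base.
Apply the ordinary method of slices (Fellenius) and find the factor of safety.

FS = 3.38

Ordinary method of slices: FS = Σ[c'·Δl_i + (W_i cosα_i − u_i·Δl_i)·tanφ'] / Σ W_i sinα_i, with Δl_i = b_i / cosα_i.
Slice 1: Δl = 2.5/cos(-10.6°) = 2.543 m; N'_1 = 116·cos(-10.6°) − 10·2.543 = 88.6; c'Δl = 43.75; W sinα = -21.3
Slice 2: Δl = 2.6/cos7.0° = 2.620 m; N'_2 = 224·cos7.0° − 11·2.620 = 193.5; c'Δl = 45.06; W sinα = 27.3
Slice 3: Δl = 2.0/cos23.5° = 2.181 m; N'_3 = 149·cos23.5° − 2·2.181 = 132.3; c'Δl = 37.51; W sinα = 59.4
Slice 4: Δl = 1.4/cos37.0° = 1.753 m; N'_4 = 79·cos37.0° − 23·1.753 = 22.8; c'Δl = 30.15; W sinα = 47.5
Slice 5: Δl = 1.8/cos52.6° = 2.964 m; N'_5 = 49·cos52.6° − 6·2.964 = 12.0; c'Δl = 50.97; W sinα = 38.9
Σc'Δl = 207.4 kN/m; ΣN' = 449.1 kN/m; ΣW sinα = 151.8 kN/m
Resisting = 207.4 + 449.1·tan34.2° = 207.4 + 305.2 = 512.7 kN/m
FS = 512.7 / 151.8 = 3.376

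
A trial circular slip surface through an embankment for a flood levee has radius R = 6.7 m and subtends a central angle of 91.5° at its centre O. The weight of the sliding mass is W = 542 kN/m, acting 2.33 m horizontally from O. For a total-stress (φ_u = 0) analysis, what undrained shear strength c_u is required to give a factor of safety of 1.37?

FS = c_u·L_a·R / (W·d), so c_u = FS·W·d / (L_a·R).
Arc length L_a = R·θ = 6.7·(91.5°·π/180) = 6.7·1.5970 = 10.70 m
c_u = 1.37·542·2.33 / (10.70·6.7) = 1730.1 / 71.69 = 24.13 kPa

c_u = 24.1 kPa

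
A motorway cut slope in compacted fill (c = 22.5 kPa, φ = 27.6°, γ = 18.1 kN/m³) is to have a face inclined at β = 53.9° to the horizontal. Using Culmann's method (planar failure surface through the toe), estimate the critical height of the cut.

H_c = 34.40 m

Culmann's analysis gives the critical failure plane at α_cr = (β + φ)/2 = (53.9 + 27.6)/2 = 40.8°, and the critical height
H_c = (4c/γ) · sinβ cosφ / [1 − cos(β − φ)]
    = (4·22.5/18.1) · sin53.9°·cos27.6° / [1 − cos(26.3°)]
    = 4.972 · 0.8080·0.8862 / [1 − 0.8965]
    = 4.972 · 0.7160 / 0.1035
    = 34.40 m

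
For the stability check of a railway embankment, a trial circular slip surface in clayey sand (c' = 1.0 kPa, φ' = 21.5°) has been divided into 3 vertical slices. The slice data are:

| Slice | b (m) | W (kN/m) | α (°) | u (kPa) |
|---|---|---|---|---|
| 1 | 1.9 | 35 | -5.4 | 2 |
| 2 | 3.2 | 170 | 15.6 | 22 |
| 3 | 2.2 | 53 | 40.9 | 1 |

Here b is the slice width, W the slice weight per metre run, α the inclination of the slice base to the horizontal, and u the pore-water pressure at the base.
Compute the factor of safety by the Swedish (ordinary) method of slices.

Ordinary method of slices: FS = Σ[c'·Δl_i + (W_i cosα_i − u_i·Δl_i)·tanφ'] / Σ W_i sinα_i, with Δl_i = b_i / cosα_i.
Slice 1: Δl = 1.9/cos(-5.4°) = 1.908 m; N'_1 = 35·cos(-5.4°) − 2·1.908 = 31.0; c'Δl = 1.91; W sinα = -3.3
Slice 2: Δl = 3.2/cos15.6° = 3.322 m; N'_2 = 170·cos15.6° − 22·3.322 = 90.6; c'Δl = 3.32; W sinα = 45.7
Slice 3: Δl = 2.2/cos40.9° = 2.911 m; N'_3 = 53·cos40.9° − 1·2.911 = 37.1; c'Δl = 2.91; W sinα = 34.7
Σc'Δl = 8.1 kN/m; ΣN' = 158.8 kN/m; ΣW sinα = 77.1 kN/m
Resisting = 8.1 + 158.8·tan21.5° = 8.1 + 62.6 = 70.7 kN/m
FS = 70.7 / 77.1 = 0.917

FS = 0.92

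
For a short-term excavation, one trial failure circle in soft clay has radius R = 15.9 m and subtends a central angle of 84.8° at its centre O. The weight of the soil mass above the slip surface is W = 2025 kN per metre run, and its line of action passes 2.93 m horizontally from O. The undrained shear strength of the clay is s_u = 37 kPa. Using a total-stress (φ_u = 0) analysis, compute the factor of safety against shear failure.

Taking moments about the centre O, the resisting moment is provided by the undrained shear strength acting along the arc:
Arc length L_a = R·θ = 15.9·(84.8°·π/180) = 15.9·1.4800 = 23.53 m
M_R = s_u·L_a·R = 37·23.53·15.9 = 13844.2 kN·m/m
M_D = W·d = 2025·2.93 = 5933.2 kN·m/m
FS = M_R / M_D = 13844.2 / 5933.2 = 2.333

FS = 2.33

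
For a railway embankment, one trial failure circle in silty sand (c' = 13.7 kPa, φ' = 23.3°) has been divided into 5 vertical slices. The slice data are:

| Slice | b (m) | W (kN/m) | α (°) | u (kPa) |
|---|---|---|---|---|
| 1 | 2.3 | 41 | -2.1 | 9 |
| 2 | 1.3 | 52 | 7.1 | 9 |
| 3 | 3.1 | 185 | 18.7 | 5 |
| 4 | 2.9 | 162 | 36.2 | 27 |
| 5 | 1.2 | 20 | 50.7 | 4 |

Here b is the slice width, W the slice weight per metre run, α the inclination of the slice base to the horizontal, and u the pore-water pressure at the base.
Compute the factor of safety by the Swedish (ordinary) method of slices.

Ordinary method of slices: FS = Σ[c'·Δl_i + (W_i cosα_i − u_i·Δl_i)·tanφ'] / Σ W_i sinα_i, with Δl_i = b_i / cosα_i.
Slice 1: Δl = 2.3/cos(-2.1°) = 2.302 m; N'_1 = 41·cos(-2.1°) − 9·2.302 = 20.3; c'Δl = 31.53; W sinα = -1.5
Slice 2: Δl = 1.3/cos7.1° = 1.310 m; N'_2 = 52·cos7.1° − 9·1.310 = 39.8; c'Δl = 17.95; W sinα = 6.4
Slice 3: Δl = 3.1/cos18.7° = 3.273 m; N'_3 = 185·cos18.7° − 5·3.273 = 158.9; c'Δl = 44.84; W sinα = 59.3
Slice 4: Δl = 2.9/cos36.2° = 3.594 m; N'_4 = 162·cos36.2° − 27·3.594 = 33.7; c'Δl = 49.23; W sinα = 95.7
Slice 5: Δl = 1.2/cos50.7° = 1.895 m; N'_5 = 20·cos50.7° − 4·1.895 = 5.1; c'Δl = 25.96; W sinα = 15.5
Σc'Δl = 169.5 kN/m; ΣN' = 257.7 kN/m; ΣW sinα = 175.4 kN/m
Resisting = 169.5 + 257.7·tan23.3° = 169.5 + 111.0 = 280.5 kN/m
FS = 280.5 / 175.4 = 1.599

FS = 1.60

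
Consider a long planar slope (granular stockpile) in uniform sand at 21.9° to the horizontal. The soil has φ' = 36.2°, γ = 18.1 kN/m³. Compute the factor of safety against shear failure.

For a dry cohesionless infinite slope the factor of safety is FS = tanφ' / tanβ.
FS = tan36.2° / tan21.9° = 0.7319 / 0.4020 = 1.821

FS = 1.82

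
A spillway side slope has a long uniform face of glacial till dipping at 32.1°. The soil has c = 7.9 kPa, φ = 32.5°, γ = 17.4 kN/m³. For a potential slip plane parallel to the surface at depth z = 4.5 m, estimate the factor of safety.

For an infinite slope with a slip plane parallel to the surface (no pore pressure): FS = [c + γz cos²β tanφ] / [γz sinβ cosβ].
γz = 17.4·4.5 = 78.30 kN/m²
Numerator = 7.9 + 78.30·cos²32.1°·tan32.5° = 7.9 + 78.30·0.7176·0.6371 = 43.697 kPa
Denominator = 78.30·sin32.1°·cos32.1° = 78.30·0.5314·0.8471 = 35.247 kPa
FS = 43.697 / 35.247 = 1.240

FS = 1.24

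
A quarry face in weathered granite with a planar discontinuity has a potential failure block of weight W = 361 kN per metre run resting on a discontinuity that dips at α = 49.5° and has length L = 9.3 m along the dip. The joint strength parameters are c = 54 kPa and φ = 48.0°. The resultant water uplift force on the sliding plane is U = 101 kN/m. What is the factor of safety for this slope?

Resolving the block weight along and normal to the plane and applying the Mohr–Coulomb strength on the joint:
N' = W cosα − U = 361·cos49.5° − 101 = 133.5 kN/m
Driving force T = W sinα = 361·sin49.5° = 274.5 kN/m
Resisting force R = c·L + N'·tanφ = 54·9.3 + 133.5·tan48.0° = 502.2 + 148.2 = 650.4 kN/m
FS = R / T = 650.4 / 274.5 = 2.369

FS = 2.37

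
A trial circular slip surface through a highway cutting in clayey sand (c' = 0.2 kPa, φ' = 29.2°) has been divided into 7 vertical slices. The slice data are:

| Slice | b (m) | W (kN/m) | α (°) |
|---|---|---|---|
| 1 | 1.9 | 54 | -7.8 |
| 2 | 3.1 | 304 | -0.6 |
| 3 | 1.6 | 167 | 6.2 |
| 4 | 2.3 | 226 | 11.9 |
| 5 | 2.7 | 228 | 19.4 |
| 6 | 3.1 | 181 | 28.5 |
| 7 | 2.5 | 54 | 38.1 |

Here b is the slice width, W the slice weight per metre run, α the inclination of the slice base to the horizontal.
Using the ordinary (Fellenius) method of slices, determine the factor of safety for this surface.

Ordinary method of slices: FS = Σ[c'·Δl_i + (W_i cosα_i)·tanφ'] / Σ W_i sinα_i, with Δl_i = b_i / cosα_i.
Slice 1: Δl = 1.9/cos(-7.8°) = 1.918 m; N'_1 = 54·cos(-7.8°) = 53.5; c'Δl = 0.38; W sinα = -7.3
Slice 2: Δl = 3.1/cos(-0.6°) = 3.100 m; N'_2 = 304·cos(-0.6°) = 304.0; c'Δl = 0.62; W sinα = -3.2
Slice 3: Δl = 1.6/cos6.2° = 1.609 m; N'_3 = 167·cos6.2° = 166.0; c'Δl = 0.32; W sinα = 18.0
Slice 4: Δl = 2.3/cos11.9° = 2.351 m; N'_4 = 226·cos11.9° = 221.1; c'Δl = 0.47; W sinα = 46.6
Slice 5: Δl = 2.7/cos19.4° = 2.863 m; N'_5 = 228·cos19.4° = 215.1; c'Δl = 0.57; W sinα = 75.7
Slice 6: Δl = 3.1/cos28.5° = 3.527 m; N'_6 = 181·cos28.5° = 159.1; c'Δl = 0.71; W sinα = 86.4
Slice 7: Δl = 2.5/cos38.1° = 3.177 m; N'_7 = 54·cos38.1° = 42.5; c'Δl = 0.64; W sinα = 33.3
Σc'Δl = 3.7 kN/m; ΣN' = 1161.3 kN/m; ΣW sinα = 249.5 kN/m
Resisting = 3.7 + 1161.3·tan29.2° = 3.7 + 649.0 = 652.7 kN/m
FS = 652.7 / 249.5 = 2.616

FS = 2.62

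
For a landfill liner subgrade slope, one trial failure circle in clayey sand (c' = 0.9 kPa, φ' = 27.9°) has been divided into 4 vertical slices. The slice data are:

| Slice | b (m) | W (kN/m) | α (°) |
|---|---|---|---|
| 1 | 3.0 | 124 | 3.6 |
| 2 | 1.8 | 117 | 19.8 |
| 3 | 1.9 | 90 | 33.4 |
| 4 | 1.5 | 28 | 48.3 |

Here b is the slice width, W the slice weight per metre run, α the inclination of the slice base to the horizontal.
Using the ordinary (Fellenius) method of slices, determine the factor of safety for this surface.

Ordinary method of slices: FS = Σ[c'·Δl_i + (W_i cosα_i)·tanφ'] / Σ W_i sinα_i, with Δl_i = b_i / cosα_i.
Slice 1: Δl = 3.0/cos3.6° = 3.006 m; N'_1 = 124·cos3.6° = 123.8; c'Δl = 2.71; W sinα = 7.8
Slice 2: Δl = 1.8/cos19.8° = 1.913 m; N'_2 = 117·cos19.8° = 110.1; c'Δl = 1.72; W sinα = 39.6
Slice 3: Δl = 1.9/cos33.4° = 2.276 m; N'_3 = 90·cos33.4° = 75.1; c'Δl = 2.05; W sinα = 49.5
Slice 4: Δl = 1.5/cos48.3° = 2.255 m; N'_4 = 28·cos48.3° = 18.6; c'Δl = 2.03; W sinα = 20.9
Σc'Δl = 8.5 kN/m; ΣN' = 327.6 kN/m; ΣW sinα = 117.9 kN/m
Resisting = 8.5 + 327.6·tan27.9° = 8.5 + 173.5 = 182.0 kN/m
FS = 182.0 / 117.9 = 1.544

FS = 1.54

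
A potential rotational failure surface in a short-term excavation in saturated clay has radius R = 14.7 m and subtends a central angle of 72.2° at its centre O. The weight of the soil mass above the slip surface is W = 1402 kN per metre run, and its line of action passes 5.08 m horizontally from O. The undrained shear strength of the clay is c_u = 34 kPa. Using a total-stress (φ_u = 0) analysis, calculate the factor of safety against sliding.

Taking moments about the centre O, the resisting moment is provided by the undrained shear strength acting along the arc:
Arc length L_a = R·θ = 14.7·(72.2°·π/180) = 14.7·1.2601 = 18.52 m
M_R = c_u·L_a·R = 34·18.52·14.7 = 9258.2 kN·m/m
M_D = W·d = 1402·5.08 = 7122.2 kN·m/m
FS = M_R / M_D = 9258.2 / 7122.2 = 1.300

FS = 1.30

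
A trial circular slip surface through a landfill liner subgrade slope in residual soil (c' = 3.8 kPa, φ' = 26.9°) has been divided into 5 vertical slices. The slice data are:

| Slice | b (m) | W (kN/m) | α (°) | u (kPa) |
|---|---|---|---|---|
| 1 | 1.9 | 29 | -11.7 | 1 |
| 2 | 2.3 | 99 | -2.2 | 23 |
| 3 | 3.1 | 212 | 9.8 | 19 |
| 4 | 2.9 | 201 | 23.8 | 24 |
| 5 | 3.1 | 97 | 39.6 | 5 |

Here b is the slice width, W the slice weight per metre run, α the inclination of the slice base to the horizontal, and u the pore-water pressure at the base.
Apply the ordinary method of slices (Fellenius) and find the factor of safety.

FS = 1.48

Ordinary method of slices: FS = Σ[c'·Δl_i + (W_i cosα_i − u_i·Δl_i)·tanφ'] / Σ W_i sinα_i, with Δl_i = b_i / cosα_i.
Slice 1: Δl = 1.9/cos(-11.7°) = 1.940 m; N'_1 = 29·cos(-11.7°) − 1·1.940 = 26.5; c'Δl = 7.37; W sinα = -5.9
Slice 2: Δl = 2.3/cos(-2.2°) = 2.302 m; N'_2 = 99·cos(-2.2°) − 23·2.302 = 46.0; c'Δl = 8.75; W sinα = -3.8
Slice 3: Δl = 3.1/cos9.8° = 3.146 m; N'_3 = 212·cos9.8° − 19·3.146 = 149.1; c'Δl = 11.95; W sinα = 36.1
Slice 4: Δl = 2.9/cos23.8° = 3.170 m; N'_4 = 201·cos23.8° − 24·3.170 = 107.8; c'Δl = 12.04; W sinα = 81.1
Slice 5: Δl = 3.1/cos39.6° = 4.023 m; N'_5 = 97·cos39.6° − 5·4.023 = 54.6; c'Δl = 15.29; W sinα = 61.8
Σc'Δl = 55.4 kN/m; ΣN' = 384.0 kN/m; ΣW sinα = 169.3 kN/m
Resisting = 55.4 + 384.0·tan26.9° = 55.4 + 194.8 = 250.2 kN/m
FS = 250.2 / 169.3 = 1.478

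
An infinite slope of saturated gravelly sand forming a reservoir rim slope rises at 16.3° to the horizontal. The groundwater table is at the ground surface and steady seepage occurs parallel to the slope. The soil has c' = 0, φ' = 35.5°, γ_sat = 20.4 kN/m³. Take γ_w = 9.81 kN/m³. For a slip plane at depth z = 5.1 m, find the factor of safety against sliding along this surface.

With seepage parallel to the slope and the water table at the surface, the effective normal stress on the slip plane uses the buoyant unit weight γ' = γ_sat − γ_w while the driving shear stress uses γ_sat:
FS = [c' + γ' z cos²β tanφ'] / [γ_sat z sinβ cosβ]
(For c' = 0 this reduces to FS = (γ'/γ_sat)·tanφ'/tanβ.)
γ' = 20.4 − 9.81 = 10.59 kN/m³
Numerator = 0.0 + 10.59·5.1·cos²16.3°·tan35.5° = 0.0 + 10.59·5.1·0.9212·0.7133 = 35.490 kPa
Denominator = 20.4·5.1·sin16.3°·cos16.3° = 20.4·5.1·0.2807·0.9598 = 28.027 kPa
FS = 35.490 / 28.027 = 1.266

FS = 1.27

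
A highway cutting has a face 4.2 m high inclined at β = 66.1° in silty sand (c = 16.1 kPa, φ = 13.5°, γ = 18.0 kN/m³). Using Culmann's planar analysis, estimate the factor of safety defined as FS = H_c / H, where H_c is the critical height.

H_c = (4c/γ) · sinβ cosφ / [1 − cos(β − φ)]
    = (4·16.1/18.0) · sin66.1°·cos13.5° / [1 − cos52.6°]
    = 3.578 · 0.8890 / 0.3926 = 8.10 m
FS = H_c / H = 8.10 / 4.2 = 1.929

FS = 1.93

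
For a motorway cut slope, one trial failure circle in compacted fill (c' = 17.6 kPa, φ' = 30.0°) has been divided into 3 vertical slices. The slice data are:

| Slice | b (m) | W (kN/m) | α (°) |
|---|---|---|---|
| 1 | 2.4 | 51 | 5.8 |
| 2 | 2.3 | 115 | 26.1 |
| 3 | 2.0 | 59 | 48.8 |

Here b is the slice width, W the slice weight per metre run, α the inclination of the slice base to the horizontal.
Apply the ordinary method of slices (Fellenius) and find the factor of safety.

FS = 2.52

Ordinary method of slices: FS = Σ[c'·Δl_i + (W_i cosα_i)·tanφ'] / Σ W_i sinα_i, with Δl_i = b_i / cosα_i.
Slice 1: Δl = 2.4/cos5.8° = 2.412 m; N'_1 = 51·cos5.8° = 50.7; c'Δl = 42.46; W sinα = 5.2
Slice 2: Δl = 2.3/cos26.1° = 2.561 m; N'_2 = 115·cos26.1° = 103.3; c'Δl = 45.08; W sinα = 50.6
Slice 3: Δl = 2.0/cos48.8° = 3.036 m; N'_3 = 59·cos48.8° = 38.9; c'Δl = 53.44; W sinα = 44.4
Σc'Δl = 141.0 kN/m; ΣN' = 192.9 kN/m; ΣW sinα = 100.1 kN/m
Resisting = 141.0 + 192.9·tan30.0° = 141.0 + 111.4 = 252.3 kN/m
FS = 252.3 / 100.1 = 2.520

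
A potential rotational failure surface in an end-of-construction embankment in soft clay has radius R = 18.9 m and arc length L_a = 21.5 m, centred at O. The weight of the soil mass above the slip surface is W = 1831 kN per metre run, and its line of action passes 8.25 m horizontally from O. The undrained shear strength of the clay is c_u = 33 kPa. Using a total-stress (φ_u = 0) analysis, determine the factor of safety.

Taking moments about the centre O, the resisting moment is provided by the undrained shear strength acting along the arc:
M_R = c_u·L_a·R = 33·21.50·18.9 = 13409.5 kN·m/m
M_D = W·d = 1831·8.25 = 15105.8 kN·m/m
FS = M_R / M_D = 13409.5 / 15105.8 = 0.888

FS = 0.89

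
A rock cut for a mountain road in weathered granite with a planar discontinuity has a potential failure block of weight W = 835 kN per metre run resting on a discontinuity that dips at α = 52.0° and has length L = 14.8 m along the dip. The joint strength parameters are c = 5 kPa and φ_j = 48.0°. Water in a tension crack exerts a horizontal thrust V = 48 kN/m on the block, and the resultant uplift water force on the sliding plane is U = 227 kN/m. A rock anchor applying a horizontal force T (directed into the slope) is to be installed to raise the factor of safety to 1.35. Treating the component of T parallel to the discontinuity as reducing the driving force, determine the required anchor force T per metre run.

Resolving forces along and normal to the sliding plane, with the horizontal anchor force T adding T·sinα to the effective normal force and T·cosα acting up the plane against the driving force:
FS = [cL + (W cosα − U − V sinα + T sinα) tanφ_j] / [W sinα + V cosα − T cosα]
Without the anchor: N' = 249.3 kN/m, driving T_d = 687.5 kN/m, resisting R = 5·14.8 + 249.3·tan48.0° = 350.8 kN/m, FS = 0.51.
Setting FS = 1.35 and solving for T:
1.35·(687.5 − T cos52.0°) = 350.8 + T sin52.0°·tan48.0°
T·(sin52.0°·tan48.0° + 1.35·cos52.0°) = 1.35·687.5 − 350.8
T·(0.7880·1.1106 + 1.35·0.6157) = 928.2 − 350.8 = 577.4
T·1.7063 = 577.4
T = 338.4 kN/m

T = 338 kN/m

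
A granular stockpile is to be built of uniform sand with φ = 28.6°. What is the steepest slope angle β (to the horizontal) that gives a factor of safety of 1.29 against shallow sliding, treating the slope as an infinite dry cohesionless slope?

β = 22.9°

For an infinite dry cohesionless slope FS = tanφ/tanβ, so tanβ = tanφ / FS.
tanβ = tan28.6° / 1.29 = 0.5452 / 1.29 = 0.4226
β = arctan(0.4226) = 22.91°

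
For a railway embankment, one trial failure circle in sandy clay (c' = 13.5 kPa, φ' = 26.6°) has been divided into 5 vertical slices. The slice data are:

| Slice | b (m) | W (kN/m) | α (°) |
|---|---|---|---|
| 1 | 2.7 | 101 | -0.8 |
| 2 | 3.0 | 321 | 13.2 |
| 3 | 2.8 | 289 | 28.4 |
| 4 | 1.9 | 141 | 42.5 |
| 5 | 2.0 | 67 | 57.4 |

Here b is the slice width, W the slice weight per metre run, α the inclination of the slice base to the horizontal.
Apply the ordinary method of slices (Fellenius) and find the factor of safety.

Ordinary method of slices: FS = Σ[c'·Δl_i + (W_i cosα_i)·tanφ'] / Σ W_i sinα_i, with Δl_i = b_i / cosα_i.
Slice 1: Δl = 2.7/cos(-0.8°) = 2.700 m; N'_1 = 101·cos(-0.8°) = 101.0; c'Δl = 36.45; W sinα = -1.4
Slice 2: Δl = 3.0/cos13.2° = 3.081 m; N'_2 = 321·cos13.2° = 312.5; c'Δl = 41.60; W sinα = 73.3
Slice 3: Δl = 2.8/cos28.4° = 3.183 m; N'_3 = 289·cos28.4° = 254.2; c'Δl = 42.97; W sinα = 137.5
Slice 4: Δl = 1.9/cos42.5° = 2.577 m; N'_4 = 141·cos42.5° = 104.0; c'Δl = 34.79; W sinα = 95.3
Slice 5: Δl = 2.0/cos57.4° = 3.712 m; N'_5 = 67·cos57.4° = 36.1; c'Δl = 50.11; W sinα = 56.4
Σc'Δl = 205.9 kN/m; ΣN' = 807.8 kN/m; ΣW sinα = 361.0 kN/m
Resisting = 205.9 + 807.8·tan26.6° = 205.9 + 404.5 = 610.4 kN/m
FS = 610.4 / 361.0 = 1.691

FS = 1.69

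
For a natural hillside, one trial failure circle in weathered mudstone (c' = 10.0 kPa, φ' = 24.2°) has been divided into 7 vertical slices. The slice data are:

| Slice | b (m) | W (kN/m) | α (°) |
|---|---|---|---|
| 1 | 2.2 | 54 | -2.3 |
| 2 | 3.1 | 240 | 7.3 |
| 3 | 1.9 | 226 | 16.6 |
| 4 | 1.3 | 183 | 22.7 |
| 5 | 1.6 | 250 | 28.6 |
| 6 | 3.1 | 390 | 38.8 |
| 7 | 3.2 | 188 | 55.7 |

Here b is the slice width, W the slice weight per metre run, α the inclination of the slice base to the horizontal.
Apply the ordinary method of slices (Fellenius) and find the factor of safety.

Ordinary method of slices: FS = Σ[c'·Δl_i + (W_i cosα_i)·tanφ'] / Σ W_i sinα_i, with Δl_i = b_i / cosα_i.
Slice 1: Δl = 2.2/cos(-2.3°) = 2.202 m; N'_1 = 54·cos(-2.3°) = 54.0; c'Δl = 22.02; W sinα = -2.2
Slice 2: Δl = 3.1/cos7.3° = 3.125 m; N'_2 = 240·cos7.3° = 238.1; c'Δl = 31.25; W sinα = 30.5
Slice 3: Δl = 1.9/cos16.6° = 1.983 m; N'_3 = 226·cos16.6° = 216.6; c'Δl = 19.83; W sinα = 64.6
Slice 4: Δl = 1.3/cos22.7° = 1.409 m; N'_4 = 183·cos22.7° = 168.8; c'Δl = 14.09; W sinα = 70.6
Slice 5: Δl = 1.6/cos28.6° = 1.822 m; N'_5 = 250·cos28.6° = 219.5; c'Δl = 18.22; W sinα = 119.7
Slice 6: Δl = 3.1/cos38.8° = 3.978 m; N'_6 = 390·cos38.8° = 303.9; c'Δl = 39.78; W sinα = 244.4
Slice 7: Δl = 3.2/cos55.7° = 5.679 m; N'_7 = 188·cos55.7° = 105.9; c'Δl = 56.79; W sinα = 155.3
Σc'Δl = 202.0 kN/m; ΣN' = 1306.8 kN/m; ΣW sinα = 682.9 kN/m
Resisting = 202.0 + 1306.8·tan24.2° = 202.0 + 587.3 = 789.3 kN/m
FS = 789.3 / 682.9 = 1.156

FS = 1.16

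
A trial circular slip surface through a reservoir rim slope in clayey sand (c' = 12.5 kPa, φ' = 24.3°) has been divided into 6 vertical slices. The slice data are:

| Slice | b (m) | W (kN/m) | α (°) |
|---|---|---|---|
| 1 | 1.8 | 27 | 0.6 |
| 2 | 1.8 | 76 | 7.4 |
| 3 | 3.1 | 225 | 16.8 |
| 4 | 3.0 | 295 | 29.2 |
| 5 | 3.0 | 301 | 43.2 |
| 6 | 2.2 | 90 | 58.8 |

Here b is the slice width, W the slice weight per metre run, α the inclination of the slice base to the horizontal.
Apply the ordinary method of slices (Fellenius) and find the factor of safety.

Ordinary method of slices: FS = Σ[c'·Δl_i + (W_i cosα_i)·tanφ'] / Σ W_i sinα_i, with Δl_i = b_i / cosα_i.
Slice 1: Δl = 1.8/cos0.6° = 1.800 m; N'_1 = 27·cos0.6° = 27.0; c'Δl = 22.50; W sinα = 0.3
Slice 2: Δl = 1.8/cos7.4° = 1.815 m; N'_2 = 76·cos7.4° = 75.4; c'Δl = 22.69; W sinα = 9.8
Slice 3: Δl = 3.1/cos16.8° = 3.238 m; N'_3 = 225·cos16.8° = 215.4; c'Δl = 40.48; W sinα = 65.0
Slice 4: Δl = 3.0/cos29.2° = 3.437 m; N'_4 = 295·cos29.2° = 257.5; c'Δl = 42.96; W sinα = 143.9
Slice 5: Δl = 3.0/cos43.2° = 4.115 m; N'_5 = 301·cos43.2° = 219.4; c'Δl = 51.44; W sinα = 206.0
Slice 6: Δl = 2.2/cos58.8° = 4.247 m; N'_6 = 90·cos58.8° = 46.6; c'Δl = 53.09; W sinα = 77.0
Σc'Δl = 233.2 kN/m; ΣN' = 841.3 kN/m; ΣW sinα = 502.1 kN/m
Resisting = 233.2 + 841.3·tan24.3° = 233.2 + 379.9 = 613.0 kN/m
FS = 613.0 / 502.1 = 1.221

FS = 1.22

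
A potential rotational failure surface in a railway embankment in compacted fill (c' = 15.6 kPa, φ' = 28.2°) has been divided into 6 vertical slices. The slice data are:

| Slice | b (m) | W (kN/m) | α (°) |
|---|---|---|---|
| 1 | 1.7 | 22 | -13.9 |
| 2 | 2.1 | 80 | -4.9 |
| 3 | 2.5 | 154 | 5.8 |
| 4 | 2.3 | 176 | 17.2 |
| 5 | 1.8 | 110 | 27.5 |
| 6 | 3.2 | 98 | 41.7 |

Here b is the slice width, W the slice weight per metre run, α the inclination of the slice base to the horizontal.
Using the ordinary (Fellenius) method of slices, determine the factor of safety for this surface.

Ordinary method of slices: FS = Σ[c'·Δl_i + (W_i cosα_i)·tanφ'] / Σ W_i sinα_i, with Δl_i = b_i / cosα_i.
Slice 1: Δl = 1.7/cos(-13.9°) = 1.751 m; N'_1 = 22·cos(-13.9°) = 21.4; c'Δl = 27.32; W sinα = -5.3
Slice 2: Δl = 2.1/cos(-4.9°) = 2.108 m; N'_2 = 80·cos(-4.9°) = 79.7; c'Δl = 32.88; W sinα = -6.8
Slice 3: Δl = 2.5/cos5.8° = 2.513 m; N'_3 = 154·cos5.8° = 153.2; c'Δl = 39.20; W sinα = 15.6
Slice 4: Δl = 2.3/cos17.2° = 2.408 m; N'_4 = 176·cos17.2° = 168.1; c'Δl = 37.56; W sinα = 52.0
Slice 5: Δl = 1.8/cos27.5° = 2.029 m; N'_5 = 110·cos27.5° = 97.6; c'Δl = 31.66; W sinα = 50.8
Slice 6: Δl = 3.2/cos41.7° = 4.286 m; N'_6 = 98·cos41.7° = 73.2; c'Δl = 66.86; W sinα = 65.2
Σc'Δl = 235.5 kN/m; ΣN' = 593.1 kN/m; ΣW sinα = 171.5 kN/m
Resisting = 235.5 + 593.1·tan28.2° = 235.5 + 318.0 = 553.5 kN/m
FS = 553.5 / 171.5 = 3.228

FS = 3.23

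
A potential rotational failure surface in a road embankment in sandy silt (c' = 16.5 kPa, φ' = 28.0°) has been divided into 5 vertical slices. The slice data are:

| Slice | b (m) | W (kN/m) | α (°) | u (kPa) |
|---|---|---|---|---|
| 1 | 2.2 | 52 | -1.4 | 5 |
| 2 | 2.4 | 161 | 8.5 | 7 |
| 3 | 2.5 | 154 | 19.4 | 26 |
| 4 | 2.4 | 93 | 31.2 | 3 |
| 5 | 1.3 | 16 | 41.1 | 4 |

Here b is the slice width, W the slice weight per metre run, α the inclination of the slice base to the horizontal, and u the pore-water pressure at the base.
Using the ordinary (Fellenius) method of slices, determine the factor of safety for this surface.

Ordinary method of slices: FS = Σ[c'·Δl_i + (W_i cosα_i − u_i·Δl_i)·tanφ'] / Σ W_i sinα_i, with Δl_i = b_i / cosα_i.
Slice 1: Δl = 2.2/cos(-1.4°) = 2.201 m; N'_1 = 52·cos(-1.4°) − 5·2.201 = 41.0; c'Δl = 36.31; W sinα = -1.3
Slice 2: Δl = 2.4/cos8.5° = 2.427 m; N'_2 = 161·cos8.5° − 7·2.427 = 142.2; c'Δl = 40.04; W sinα = 23.8
Slice 3: Δl = 2.5/cos19.4° = 2.650 m; N'_3 = 154·cos19.4° − 26·2.650 = 76.3; c'Δl = 43.73; W sinα = 51.2
Slice 4: Δl = 2.4/cos31.2° = 2.806 m; N'_4 = 93·cos31.2° − 3·2.806 = 71.1; c'Δl = 46.30; W sinα = 48.2
Slice 5: Δl = 1.3/cos41.1° = 1.725 m; N'_5 = 16·cos41.1° − 4·1.725 = 5.2; c'Δl = 28.46; W sinα = 10.5
Σc'Δl = 194.8 kN/m; ΣN' = 335.9 kN/m; ΣW sinα = 132.4 kN/m
Resisting = 194.8 + 335.9·tan28.0° = 194.8 + 178.6 = 373.4 kN/m
FS = 373.4 / 132.4 = 2.821

FS = 2.82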